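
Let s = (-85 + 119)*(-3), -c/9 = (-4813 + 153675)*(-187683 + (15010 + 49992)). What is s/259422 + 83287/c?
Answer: -2790567390347/7106556597247926 ≈ -0.00039267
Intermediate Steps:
c = 164362851198 (c = -9*(-4813 + 153675)*(-187683 + (15010 + 49992)) = -1339758*(-187683 + 65002) = -1339758*(-122681) = -9*(-18262539022) = 164362851198)
s = -102 (s = 34*(-3) = -102)
s/259422 + 83287/c = -102/259422 + 83287/164362851198 = -102*1/259422 + 83287*(1/164362851198) = -17/43237 + 83287/164362851198 = -2790567390347/7106556597247926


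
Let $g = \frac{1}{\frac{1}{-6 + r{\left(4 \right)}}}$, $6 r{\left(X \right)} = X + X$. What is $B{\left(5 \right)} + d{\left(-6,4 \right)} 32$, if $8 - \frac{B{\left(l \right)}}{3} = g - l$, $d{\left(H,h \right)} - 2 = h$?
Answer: $245$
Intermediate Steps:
$r{\left(X \right)} = \frac{X}{3}$ ($r{\left(X \right)} = \frac{X + X}{6} = \frac{2 X}{6} = \frac{X}{3}$)
$d{\left(H,h \right)} = 2 + h$
$g = - \frac{14}{3}$ ($g = \frac{1}{\frac{1}{-6 + \frac{1}{3} \cdot 4}} = \frac{1}{\frac{1}{-6 + \frac{4}{3}}} = \frac{1}{\frac{1}{- \frac{14}{3}}} = \frac{1}{- \frac{3}{14}} = - \frac{14}{3} \approx -4.6667$)
$B{\left(l \right)} = 38 + 3 l$ ($B{\left(l \right)} = 24 - 3 \left(- \frac{14}{3} - l\right) = 24 + \left(14 + 3 l\right) = 38 + 3 l$)
$B{\left(5 \right)} + d{\left(-6,4 \right)} 32 = \left(38 + 3 \cdot 5\right) + \left(2 + 4\right) 32 = \left(38 + 15\right) + 6 \cdot 32 = 53 + 192 = 245$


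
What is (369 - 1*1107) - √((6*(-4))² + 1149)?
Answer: -738 - 5*√69 ≈ -779.53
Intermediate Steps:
(369 - 1*1107) - √((6*(-4))² + 1149) = (369 - 1107) - √((-24)² + 1149) = -738 - √(576 + 1149) = -738 - √1725 = -738 - 5*√69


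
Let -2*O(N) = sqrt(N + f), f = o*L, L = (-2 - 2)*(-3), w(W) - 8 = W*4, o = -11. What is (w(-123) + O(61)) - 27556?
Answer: -28040 - I*sqrt(71)/2 ≈ -28040.0 - 4.2131*I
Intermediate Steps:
w(W) = 8 + 4*W (w(W) = 8 + W*4 = 8 + 4*W)
L = 12 (L = -4*(-3) = 12)
f = -132 (f = -11*12 = -132)
O(N) = -sqrt(-132 + N)/2 (O(N) = -sqrt(N - 132)/2 = -sqrt(-132 + N)/2)
(w(-123) + O(61)) - 27556 = ((8 + 4*(-123)) - sqrt(-132 + 61)/2) - 27556 = ((8 - 492) - I*sqrt(71)/2) - 27556 = (-484 - I*sqrt(71)/2) - 27556 = -28040 - I*sqrt(71)/2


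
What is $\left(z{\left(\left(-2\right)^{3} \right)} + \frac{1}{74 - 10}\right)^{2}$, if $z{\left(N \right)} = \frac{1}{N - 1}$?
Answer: $\frac{3025}{331776} \approx 0.0091176$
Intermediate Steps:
$z{\left(N \right)} = \frac{1}{-1 + N}$
$\left(z{\left(\left(-2\right)^{3} \right)} + \frac{1}{74 - 10}\right)^{2} = \left(\frac{1}{-1 + \left(-2\right)^{3}} + \frac{1}{74 - 10}\right)^{2} = \left(\frac{1}{-1 - 8} + \frac{1}{64}\right)^{2} = \left(\frac{1}{-9} + \frac{1}{64}\right)^{2} = \left(- \frac{1}{9} + \frac{1}{64}\right)^{2} = \left(- \frac{55}{576}\right)^{2} = \frac{3025}{331776}$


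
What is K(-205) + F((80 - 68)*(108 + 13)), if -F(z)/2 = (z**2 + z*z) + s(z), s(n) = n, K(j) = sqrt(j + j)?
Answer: -8436120 + I*sqrt(410) ≈ -8.4361e+6 + 20.248*I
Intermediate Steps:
K(j) = sqrt(2)*sqrt(j) (K(j) = sqrt(2*j) = sqrt(2)*sqrt(j))
F(z) = -4*z**2 - 2*z (F(z) = -2*((z**2 + z*z) + z) = -2*((z**2 + z**2) + z) = -2*(2*z**2 + z) = -2*(z + 2*z**2) = -4*z**2 - 2*z)
K(-205) + F((80 - 68)*(108 + 13)) = sqrt(2)*sqrt(-205) + 2*((80 - 68)*(108 + 13))*(-1 - 2*(80 - 68)*(108 + 13)) = sqrt(2)*(I*sqrt(205)) + 2*(12*121)*(-1 - 24*121) = I*sqrt(410) + 2*1452*(-1 - 2*1452) = I*sqrt(410) + 2*1452*(-1 - 2904) = I*sqrt(410) + 2*1452*(-2905) = I*sqrt(410) - 8436120 = -8436120 + I*sqrt(410)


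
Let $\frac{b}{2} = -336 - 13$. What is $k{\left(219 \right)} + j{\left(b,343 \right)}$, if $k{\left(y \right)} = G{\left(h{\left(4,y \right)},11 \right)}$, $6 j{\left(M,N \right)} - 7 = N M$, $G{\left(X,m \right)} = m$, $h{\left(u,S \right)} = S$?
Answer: $- \frac{239341}{6} \approx -39890.0$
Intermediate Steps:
$b = -698$ ($b = 2 \left(-336 - 13\right) = 2 \left(-349\right) = -698$)
$j{\left(M,N \right)} = \frac{7}{6} + \frac{M N}{6}$ ($j{\left(M,N \right)} = \frac{7}{6} + \frac{N M}{6} = \frac{7}{6} + \frac{M N}{6}$)
$k{\left(y \right)} = 11$
$k{\left(219 \right)} + j{\left(b,343 \right)} = 11 + \left(\frac{7}{6} + \frac{1}{6} \left(-698\right) 343\right) = 11 + \left(\frac{7}{6} - \frac{119707}{3}\right) = 11 - \frac{239407}{6} = - \frac{239341}{6}$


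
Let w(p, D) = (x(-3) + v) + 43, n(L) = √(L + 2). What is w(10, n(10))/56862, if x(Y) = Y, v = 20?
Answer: 10/9477 ≈ 0.0010552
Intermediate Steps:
n(L) = √(2 + L)
w(p, D) = 60 (w(p, D) = (-3 + 20) + 43 = 17 + 43 = 60)
w(10, n(10))/56862 = 60/56862 = 60*(1/56862) = 10/9477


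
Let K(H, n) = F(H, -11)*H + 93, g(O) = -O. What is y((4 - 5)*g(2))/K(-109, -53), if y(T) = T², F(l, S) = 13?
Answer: -1/331 ≈ -0.0030211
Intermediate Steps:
K(H, n) = 93 + 13*H (K(H, n) = 13*H + 93 = 93 + 13*H)
y((4 - 5)*g(2))/K(-109, -53) = ((4 - 5)*(-1*2))²/(93 + 13*(-109)) = (-1*(-2))²/(93 - 1417) = 2²/(-1324) = 4*(-1/1324) = -1/331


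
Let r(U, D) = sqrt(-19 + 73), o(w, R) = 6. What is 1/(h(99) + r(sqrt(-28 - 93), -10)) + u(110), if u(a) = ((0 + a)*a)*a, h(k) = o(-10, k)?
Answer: 3992999/3 + sqrt(6)/6 ≈ 1.3310e+6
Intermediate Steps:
h(k) = 6
u(a) = a**3 (u(a) = (a*a)*a = a**2*a = a**3)
r(U, D) = 3*sqrt(6) (r(U, D) = sqrt(54) = 3*sqrt(6))
1/(h(99) + r(sqrt(-28 - 93), -10)) + u(110) = 1/(6 + 3*sqrt(6)) + 110**3 = 1/(6 + 3*sqrt(6)) + 1331000 = 1331000 + 1/(6 + 3*sqrt(6))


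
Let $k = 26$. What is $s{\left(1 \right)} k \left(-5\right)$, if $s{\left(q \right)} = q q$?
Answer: $-130$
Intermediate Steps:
$s{\left(q \right)} = q^{2}$
$s{\left(1 \right)} k \left(-5\right) = 1^{2} \cdot 26 \left(-5\right) = 1 \cdot 26 \left(-5\right) = 26 \left(-5\right) = -130$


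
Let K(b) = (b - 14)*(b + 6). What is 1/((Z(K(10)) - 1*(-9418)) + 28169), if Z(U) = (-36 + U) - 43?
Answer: 1/37444 ≈ 2.6707e-5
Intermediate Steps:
K(b) = (-14 + b)*(6 + b)
Z(U) = -79 + U
1/((Z(K(10)) - 1*(-9418)) + 28169) = 1/(((-79 + (-84 + 10² - 8*10)) - 1*(-9418)) + 28169) = 1/(((-79 + (-84 + 100 - 80)) + 9418) + 28169) = 1/(((-79 - 64) + 9418) + 28169) = 1/((-143 + 9418) + 28169) = 1/(9275 + 28169) = 1/37444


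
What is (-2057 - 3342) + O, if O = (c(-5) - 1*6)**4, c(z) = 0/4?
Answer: -4103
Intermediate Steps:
c(z) = 0 (c(z) = 0*(1/4) = 0)
O = 1296 (O = (0 - 1*6)**4 = (0 - 6)**4 = (-6)**4 = 1296)
(-2057 - 3342) + O = (-2057 - 3342) + 1296 = -5399 + 1296 = -4103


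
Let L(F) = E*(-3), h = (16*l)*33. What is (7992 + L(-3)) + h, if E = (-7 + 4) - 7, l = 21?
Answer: 19110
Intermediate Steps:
E = -10 (E = -3 - 7 = -10)
h = 11088 (h = (16*21)*33 = 336*33 = 11088)
L(F) = 30 (L(F) = -10*(-3) = 30)
(7992 + L(-3)) + h = (7992 + 30) + 11088 = 8022 + 11088 = 19110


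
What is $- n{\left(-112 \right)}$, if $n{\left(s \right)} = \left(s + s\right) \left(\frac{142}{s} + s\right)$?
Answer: $-25372$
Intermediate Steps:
$n{\left(s \right)} = 2 s \left(s + \frac{142}{s}\right)$
$- n{\left(-112 \right)} = - (284 + 2 \left(-112\right)^{2}) = - (284 + 2 \cdot 12544) = - (284 + 25088) = \left(-1\right) 25372 = -25372$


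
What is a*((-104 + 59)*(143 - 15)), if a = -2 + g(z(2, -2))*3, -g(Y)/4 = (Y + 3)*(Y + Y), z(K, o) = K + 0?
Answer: 1393920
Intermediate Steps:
z(K, o) = K
g(Y) = -8*Y*(3 + Y) (g(Y) = -4*(Y + 3)*(Y + Y) = -4*(3 + Y)*2*Y = -8*Y*(3 + Y))
a = -242 (a = -2 - 8*2*(3 + 2)*3 = -2 - 8*2*5*3 = -2 - 80*3 = -2 - 240 = -242)
a*((-104 + 59)*(143 - 15)) = -242*(-104 + 59)*(143 - 15) = -(-10890)*128 = -242*(-5760) = 1393920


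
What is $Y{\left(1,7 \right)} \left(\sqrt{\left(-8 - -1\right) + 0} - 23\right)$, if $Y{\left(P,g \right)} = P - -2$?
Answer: $-69 + 3 i \sqrt{7} \approx -69.0 + 7.9373 i$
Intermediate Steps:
$Y{\left(P,g \right)} = 2 + P$ ($Y{\left(P,g \right)} = P + 2 = 2 + P$)
$Y{\left(1,7 \right)} \left(\sqrt{\left(-8 - -1\right) + 0} - 23\right) = \left(2 + 1\right) \left(\sqrt{\left(-8 - -1\right) + 0} - 23\right) = 3 \left(\sqrt{\left(-8 + 1\right) + 0} - 23\right) = 3 \left(\sqrt{-7 + 0} - 23\right) = 3 \left(\sqrt{-7} - 23\right) = 3 \left(i \sqrt{7} - 23\right) = 3 \left(-23 + i \sqrt{7}\right) = -69 + 3 i \sqrt{7}$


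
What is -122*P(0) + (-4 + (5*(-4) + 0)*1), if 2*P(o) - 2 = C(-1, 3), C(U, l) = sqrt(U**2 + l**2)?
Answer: -146 - 61*sqrt(10) ≈ -338.90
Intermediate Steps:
P(o) = 1 + sqrt(10)/2 (P(o) = 1 + sqrt((-1)**2 + 3**2)/2 = 1 + sqrt(1 + 9)/2 = 1 + sqrt(10)/2)
-122*P(0) + (-4 + (5*(-4) + 0)*1) = -122*(1 + sqrt(10)/2) + (-4 + (5*(-4) + 0)*1) = (-122 - 61*sqrt(10)) + (-4 + (-20 + 0)*1) = (-122 - 61*sqrt(10)) + (-4 - 20*1) = (-122 - 61*sqrt(10)) + (-4 - 20) = (-122 - 61*sqrt(10)) - 24 = -146 - 61*sqrt(10)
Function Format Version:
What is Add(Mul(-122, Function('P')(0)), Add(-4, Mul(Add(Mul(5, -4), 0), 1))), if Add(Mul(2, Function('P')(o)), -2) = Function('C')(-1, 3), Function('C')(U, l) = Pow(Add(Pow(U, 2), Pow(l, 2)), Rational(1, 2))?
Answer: Add(-146, Mul(-61, Pow(10, Rational(1, 2)))) ≈ -338.90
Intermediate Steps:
Function('P')(o) = Add(1, Mul(Rational(1, 2), Pow(10, Rational(1, 2)))) (Function('P')(o) = Add(1, Mul(Rational(1, 2), Pow(Add(Pow(-1, 2), Pow(3, 2)), Rational(1, 2)))) = Add(1, Mul(Rational(1, 2), Pow(Add(1, 9), Rational(1, 2)))) = Add(1, Mul(Rational(1, 2), Pow(10, Rational(1, 2)))))
Add(Mul(-122, Function('P')(0)), Add(-4, Mul(Add(Mul(5, -4), 0), 1))) = Add(Mul(-122, Add(1, Mul(Rational(1, 2), Pow(10, Rational(1, 2))))), Add(-4, Mul(Add(Mul(5, -4), 0), 1))) = Add(Add(-122, Mul(-61, Pow(10, Rational(1, 2)))), Add(-4, Mul(Add(-20, 0), 1))) = Add(Add(-122, Mul(-61, Pow(10, Rational(1, 2)))), Add(-4, Mul(-20, 1))) = Add(Add(-122, Mul(-61, Pow(10, Rational(1, 2)))), Add(-4, -20)) = Add(Add(-122, Mul(-61, Pow(10, Rational(1, 2)))), -24) = Add(-146, Mul(-61, Pow(10, Rational(1, 2))))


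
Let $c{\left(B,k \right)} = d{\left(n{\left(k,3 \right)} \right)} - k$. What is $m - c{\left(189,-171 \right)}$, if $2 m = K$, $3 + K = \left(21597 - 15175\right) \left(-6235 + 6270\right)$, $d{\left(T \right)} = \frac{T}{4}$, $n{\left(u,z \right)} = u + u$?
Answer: $112298$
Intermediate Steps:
$n{\left(u,z \right)} = 2 u$
$d{\left(T \right)} = \frac{T}{4}$ ($d{\left(T \right)} = T \frac{1}{4} = \frac{T}{4}$)
$c{\left(B,k \right)} = - \frac{k}{2}$ ($c{\left(B,k \right)} = \frac{2 k}{4} - k = \frac{k}{2} - k = - \frac{k}{2}$)
$K = 224767$ ($K = -3 + \left(21597 - 15175\right) \left(-6235 + 6270\right) = -3 + 6422 \cdot 35 = -3 + 224770 = 224767$)
$m = \frac{224767}{2}$ ($m = \frac{1}{2} \cdot 224767 = \frac{224767}{2} \approx 1.1238 \cdot 10^{5}$)
$m - c{\left(189,-171 \right)} = \frac{224767}{2} - \left(- \frac{1}{2}\right) \left(-171\right) = \frac{224767}{2} - \frac{171}{2} = 112298$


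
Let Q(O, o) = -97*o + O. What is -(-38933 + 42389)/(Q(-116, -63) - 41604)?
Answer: 3456/35609 ≈ 0.097054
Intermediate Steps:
Q(O, o) = O - 97*o
-(-38933 + 42389)/(Q(-116, -63) - 41604) = -(-38933 + 42389)/((-116 - 97*(-63)) - 41604) = -3456/((-116 + 6111) - 41604) = -3456/(5995 - 41604) = -3456/(-35609) = -3456*(-1)/35609 = -1*(-3456/35609) = 3456/35609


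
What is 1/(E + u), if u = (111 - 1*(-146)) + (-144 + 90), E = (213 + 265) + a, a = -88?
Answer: 1/593 ≈ 0.0016863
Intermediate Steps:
E = 390 (E = (213 + 265) - 88 = 478 - 88 = 390)
u = 203 (u = (111 + 146) - 54 = 257 - 54 = 203)
1/(E + u) = 1/(390 + 203) = 1/593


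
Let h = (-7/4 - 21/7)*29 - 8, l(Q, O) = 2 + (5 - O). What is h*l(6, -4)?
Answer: -6413/4 ≈ -1603.3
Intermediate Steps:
l(Q, O) = 7 - O
h = -583/4 (h = (-7*¼ - 21*⅐)*29 - 8 = (-7/4 - 3)*29 - 8 = -19/4*29 - 8 = -551/4 - 8 = -583/4 ≈ -145.75)
h*l(6, -4) = -583*(7 - 1*(-4))/4 = -583*(7 + 4)/4 = -583/4*11 = -6413/4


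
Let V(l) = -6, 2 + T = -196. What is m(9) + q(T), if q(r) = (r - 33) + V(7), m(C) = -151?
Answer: -388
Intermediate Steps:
T = -198 (T = -2 - 196 = -198)
q(r) = -39 + r (q(r) = (r - 33) - 6 = (-33 + r) - 6 = -39 + r)
m(9) + q(T) = -151 + (-39 - 198) = -151 - 237 = -388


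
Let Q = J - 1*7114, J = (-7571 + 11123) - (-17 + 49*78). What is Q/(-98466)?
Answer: 7367/98466 ≈ 0.074818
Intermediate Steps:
J = -253 (J = 3552 - (-17 + 3822) = 3552 - 1*3805 = 3552 - 3805 = -253)
Q = -7367 (Q = -253 - 1*7114 = -253 - 7114 = -7367)
Q/(-98466) = -7367/(-98466) = -7367*(-1/98466) = 7367/98466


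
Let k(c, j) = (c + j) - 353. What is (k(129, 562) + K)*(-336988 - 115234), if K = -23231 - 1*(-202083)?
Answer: -81033660180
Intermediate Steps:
k(c, j) = -353 + c + j
K = 178852 (K = -23231 + 202083 = 178852)
(k(129, 562) + K)*(-336988 - 115234) = ((-353 + 129 + 562) + 178852)*(-336988 - 115234) = (338 + 178852)*(-452222) = 179190*(-452222) = -81033660180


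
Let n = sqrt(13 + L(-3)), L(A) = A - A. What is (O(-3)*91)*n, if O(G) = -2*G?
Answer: 546*sqrt(13) ≈ 1968.6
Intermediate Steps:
L(A) = 0
n = sqrt(13) (n = sqrt(13 + 0) = sqrt(13) ≈ 3.6056)
(O(-3)*91)*n = (-2*(-3)*91)*sqrt(13) = (6*91)*sqrt(13) = 546*sqrt(13)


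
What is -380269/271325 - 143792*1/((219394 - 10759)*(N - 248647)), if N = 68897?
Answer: -285217254732637/203505369493125 ≈ -1.4015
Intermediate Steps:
-380269/271325 - 143792*1/((219394 - 10759)*(N - 248647)) = -380269/271325 - 143792*1/((68897 - 248647)*(219394 - 10759)) = -380269*1/271325 - 143792/((-179750*208635)) = -380269/271325 - 143792/(-37502141250) = -380269/271325 - 143792*(-1/37502141250) = -380269/271325 + 71896/18751070625 = -285217254732637/203505369493125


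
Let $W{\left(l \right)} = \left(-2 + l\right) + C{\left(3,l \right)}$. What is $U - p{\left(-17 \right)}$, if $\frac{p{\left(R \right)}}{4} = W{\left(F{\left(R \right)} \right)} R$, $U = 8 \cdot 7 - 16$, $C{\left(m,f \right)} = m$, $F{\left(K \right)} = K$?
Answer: $-1048$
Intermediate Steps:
$U = 40$ ($U = 56 - 16 = 40$)
$W{\left(l \right)} = 1 + l$ ($W{\left(l \right)} = \left(-2 + l\right) + 3 = 1 + l$)
$p{\left(R \right)} = 4 R \left(1 + R\right)$ ($p{\left(R \right)} = 4 \left(1 + R\right) R = 4 R \left(1 + R\right)$)
$U - p{\left(-17 \right)} = 40 - 4 \left(-17\right) \left(1 - 17\right) = 40 - 4 \left(-17\right) \left(-16\right) = 40 - 1088 = -1048$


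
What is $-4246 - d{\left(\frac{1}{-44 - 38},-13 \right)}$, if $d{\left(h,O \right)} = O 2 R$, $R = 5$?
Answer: $-4116$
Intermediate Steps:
$d{\left(h,O \right)} = 10 O$ ($d{\left(h,O \right)} = O 2 \cdot 5 = 2 O 5 = 10 O$)
$-4246 - d{\left(\frac{1}{-44 - 38},-13 \right)} = -4246 - 10 \left(-13\right) = -4246 - -130 = -4246 + 130 = -4116$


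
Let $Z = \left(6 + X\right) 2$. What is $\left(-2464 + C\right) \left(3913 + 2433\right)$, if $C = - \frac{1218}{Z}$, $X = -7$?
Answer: $-11771830$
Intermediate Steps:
$Z = -2$ ($Z = \left(6 - 7\right) 2 = \left(-1\right) 2 = -2$)
$C = 609$ ($C = - \frac{1218}{-2} = \left(-1218\right) \left(- \frac{1}{2}\right) = 609$)
$\left(-2464 + C\right) \left(3913 + 2433\right) = \left(-2464 + 609\right) \left(3913 + 2433\right) = \left(-1855\right) 6346 = -11771830$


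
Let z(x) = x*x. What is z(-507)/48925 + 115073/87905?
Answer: 5645167774/860150425 ≈ 6.5630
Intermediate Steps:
z(x) = x²
z(-507)/48925 + 115073/87905 = (-507)²/48925 + 115073/87905 = 257049*(1/48925) + 115073*(1/87905) = 257049/48925 + 115073/87905 = 5645167774/860150425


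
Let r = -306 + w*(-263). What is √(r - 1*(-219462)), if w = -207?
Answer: √273597 ≈ 523.07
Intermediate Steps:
r = 54135 (r = -306 - 207*(-263) = -306 + 54441 = 54135)
√(r - 1*(-219462)) = √(54135 - 1*(-219462)) = √(54135 + 219462) = √273597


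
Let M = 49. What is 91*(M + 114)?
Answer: 14833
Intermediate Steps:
91*(M + 114) = 91*(49 + 114) = 91*163 = 14833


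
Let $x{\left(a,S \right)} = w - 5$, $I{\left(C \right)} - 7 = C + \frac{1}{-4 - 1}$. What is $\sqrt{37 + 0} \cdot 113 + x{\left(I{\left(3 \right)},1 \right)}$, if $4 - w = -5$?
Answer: $4 + 113 \sqrt{37} \approx 691.35$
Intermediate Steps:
$w = 9$ ($w = 4 - -5 = 4 + 5 = 9$)
$I{\left(C \right)} = \frac{34}{5} + C$ ($I{\left(C \right)} = 7 + \left(C + \frac{1}{-4 - 1}\right) = 7 + \left(C + \frac{1}{-5}\right) = 7 + \left(C - \frac{1}{5}\right) = 7 + \left(- \frac{1}{5} + C\right) = \frac{34}{5} + C$)
$x{\left(a,S \right)} = 4$ ($x{\left(a,S \right)} = 9 - 5 = 4$)
$\sqrt{37 + 0} \cdot 113 + x{\left(I{\left(3 \right)},1 \right)} = \sqrt{37 + 0} \cdot 113 + 4 = \sqrt{37} \cdot 113 + 4 = 113 \sqrt{37} + 4 = 4 + 113 \sqrt{37}$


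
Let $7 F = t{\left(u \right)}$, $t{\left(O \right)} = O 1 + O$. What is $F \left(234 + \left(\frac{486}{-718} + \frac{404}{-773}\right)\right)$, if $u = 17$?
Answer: $\frac{313789706}{277507} \approx 1130.7$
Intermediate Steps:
$t{\left(O \right)} = 2 O$ ($t{\left(O \right)} = O + O = 2 O$)
$F = \frac{34}{7}$ ($F = \frac{2 \cdot 17}{7} = \frac{1}{7} \cdot 34 = \frac{34}{7} \approx 4.8571$)
$F \left(234 + \left(\frac{486}{-718} + \frac{404}{-773}\right)\right) = \frac{34 \left(234 + \left(\frac{486}{-718} + \frac{404}{-773}\right)\right)}{7} = \frac{34 \left(234 + \left(486 \left(- \frac{1}{718}\right) + 404 \left(- \frac{1}{773}\right)\right)\right)}{7} = \frac{34 \left(234 - \frac{332875}{277507}\right)}{7} = \frac{34}{7} \cdot \frac{64603763}{277507} = \frac{313789706}{277507}$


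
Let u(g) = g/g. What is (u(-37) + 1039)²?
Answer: 1081600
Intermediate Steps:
u(g) = 1
(u(-37) + 1039)² = (1 + 1039)² = 1040² = 1081600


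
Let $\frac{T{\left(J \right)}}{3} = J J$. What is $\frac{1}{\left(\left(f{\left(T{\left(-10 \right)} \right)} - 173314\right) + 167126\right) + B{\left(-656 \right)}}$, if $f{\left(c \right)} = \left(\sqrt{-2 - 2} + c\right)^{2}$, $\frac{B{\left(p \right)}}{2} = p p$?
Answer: $\frac{5903}{5575274440} - \frac{3 i}{2230109776} \approx 1.0588 \cdot 10^{-6} - 1.3452 \cdot 10^{-9} i$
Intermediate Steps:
$T{\left(J \right)} = 3 J^{2}$ ($T{\left(J \right)} = 3 J J = 3 J^{2}$)
$B{\left(p \right)} = 2 p^{2}$ ($B{\left(p \right)} = 2 p p = 2 p^{2}$)
$f{\left(c \right)} = \left(c + 2 i\right)^{2}$ ($f{\left(c \right)} = \left(\sqrt{-4} + c\right)^{2} = \left(2 i + c\right)^{2} = \left(c + 2 i\right)^{2}$)
$\frac{1}{\left(\left(f{\left(T{\left(-10 \right)} \right)} - 173314\right) + 167126\right) + B{\left(-656 \right)}} = \frac{1}{\left(\left(\left(3 \left(-10\right)^{2} + 2 i\right)^{2} - 173314\right) + 167126\right) + 2 \left(-656\right)^{2}} = \frac{1}{\left(\left(\left(3 \cdot 100 + 2 i\right)^{2} - 173314\right) + 167126\right) + 2 \cdot 430336} = \frac{1}{\left(\left(\left(300 + 2 i\right)^{2} - 173314\right) + 167126\right) + 860672} = \frac{1}{\left(\left(-173314 + \left(300 + 2 i\right)^{2}\right) + 167126\right) + 860672} = \frac{1}{\left(-6188 + \left(300 + 2 i\right)^{2}\right) + 860672} = \frac{1}{854484 + \left(300 + 2 i\right)^{2}}$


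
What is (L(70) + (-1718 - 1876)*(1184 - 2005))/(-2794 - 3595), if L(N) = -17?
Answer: -2950657/6389 ≈ -461.83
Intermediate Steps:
(L(70) + (-1718 - 1876)*(1184 - 2005))/(-2794 - 3595) = (-17 + (-1718 - 1876)*(1184 - 2005))/(-2794 - 3595) = (-17 - 3594*(-821))/(-6389) = (-17 + 2950674)*(-1/6389) = 2950657*(-1/6389) = -2950657/6389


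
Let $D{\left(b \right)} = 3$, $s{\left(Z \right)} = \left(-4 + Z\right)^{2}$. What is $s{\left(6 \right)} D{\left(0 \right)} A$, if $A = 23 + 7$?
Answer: $360$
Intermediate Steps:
$A = 30$
$s{\left(6 \right)} D{\left(0 \right)} A = \left(-4 + 6\right)^{2} \cdot 3 \cdot 30 = 2^{2} \cdot 3 \cdot 30 = 4 \cdot 3 \cdot 30 = 12 \cdot 30 = 360$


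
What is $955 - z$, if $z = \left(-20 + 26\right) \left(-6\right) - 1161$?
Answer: $2152$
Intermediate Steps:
$z = -1197$ ($z = 6 \left(-6\right) - 1161 = -36 - 1161 = -1197$)
$955 - z = 955 - -1197 = 955 + 1197 = 2152$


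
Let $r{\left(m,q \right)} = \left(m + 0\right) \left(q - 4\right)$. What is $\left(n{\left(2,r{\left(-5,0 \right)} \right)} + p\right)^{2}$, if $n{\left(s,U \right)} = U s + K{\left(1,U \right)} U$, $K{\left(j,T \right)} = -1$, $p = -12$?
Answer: $64$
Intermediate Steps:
$r{\left(m,q \right)} = m \left(-4 + q\right)$
$n{\left(s,U \right)} = - U + U s$ ($n{\left(s,U \right)} = U s - U = - U + U s$)
$\left(n{\left(2,r{\left(-5,0 \right)} \right)} + p\right)^{2} = \left(- 5 \left(-4 + 0\right) \left(-1 + 2\right) - 12\right)^{2} = \left(\left(-5\right) \left(-4\right) 1 - 12\right)^{2} = \left(20 \cdot 1 - 12\right)^{2} = \left(20 - 12\right)^{2} = 8^{2} = 64$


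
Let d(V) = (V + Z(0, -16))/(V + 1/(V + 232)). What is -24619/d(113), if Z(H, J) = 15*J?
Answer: 959796334/43815 ≈ 21906.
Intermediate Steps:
d(V) = (-240 + V)/(V + 1/(232 + V)) (d(V) = (V + 15*(-16))/(V + 1/(V + 232)) = (V - 240)/(V + 1/(232 + V)) = (-240 + V)/(V + 1/(232 + V)))
-24619/d(113) = -24619*(1 + 113**2 + 232*113)/(-55680 + 113**2 - 8*113) = -24619*(1 + 12769 + 26216)/(-55680 + 12769 - 904) = -24619/(-43815/38986) = -24619*(-38986/43815) = 959796334/43815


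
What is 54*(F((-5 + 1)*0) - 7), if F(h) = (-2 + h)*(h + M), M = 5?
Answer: -918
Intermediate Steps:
F(h) = (-2 + h)*(5 + h) (F(h) = (-2 + h)*(h + 5) = (-2 + h)*(5 + h))
54*(F((-5 + 1)*0) - 7) = 54*((-10 + ((-5 + 1)*0)² + 3*((-5 + 1)*0)) - 7) = 54*((-10 + (-4*0)² + 3*(-4*0)) - 7) = 54*((-10 + 0² + 3*0) - 7) = 54*((-10 + 0 + 0) - 7) = 54*(-10 - 7) = 54*(-17) = -918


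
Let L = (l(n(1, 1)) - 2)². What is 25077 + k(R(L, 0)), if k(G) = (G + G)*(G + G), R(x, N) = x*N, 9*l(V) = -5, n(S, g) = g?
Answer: 25077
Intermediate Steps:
l(V) = -5/9 (l(V) = (⅑)*(-5) = -5/9)
L = 529/81 (L = (-5/9 - 2)² = (-23/9)² = 529/81 ≈ 6.5309)
R(x, N) = N*x
k(G) = 4*G² (k(G) = (2*G)*(2*G) = 4*G²)
25077 + k(R(L, 0)) = 25077 + 4*(0*(529/81))² = 25077 + 4*0² = 25077 + 4*0 = 25077 + 0 = 25077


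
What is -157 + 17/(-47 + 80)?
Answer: -5164/33 ≈ -156.48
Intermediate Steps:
-157 + 17/(-47 + 80) = -157 + 17/33 = -5164/33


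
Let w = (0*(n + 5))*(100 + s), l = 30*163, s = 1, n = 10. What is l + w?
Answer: 4890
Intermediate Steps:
l = 4890
w = 0 (w = (0*(10 + 5))*(100 + 1) = (0*15)*101 = 0*101 = 0)
l + w = 4890 + 0 = 4890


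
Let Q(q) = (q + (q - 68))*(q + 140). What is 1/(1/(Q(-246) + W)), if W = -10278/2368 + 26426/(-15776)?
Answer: 34645633031/583712 ≈ 59354.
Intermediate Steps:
W = -3511289/583712 (W = -10278*1/2368 + 26426*(-1/15776) = -5139/1184 - 13213/7888 = -3511289/583712 ≈ -6.0154)
Q(q) = (-68 + 2*q)*(140 + q) (Q(q) = (q + (-68 + q))*(140 + q) = (-68 + 2*q)*(140 + q))
1/(1/(Q(-246) + W)) = 1/(1/((-9520 + 2*(-246)**2 + 212*(-246)) - 3511289/583712)) = 1/(1/((-9520 + 2*60516 - 52152) - 3511289/583712)) = 1/(1/((-9520 + 121032 - 52152) - 3511289/583712)) = 1/(1/(59360 - 3511289/583712)) = 1/(1/(34645633031/583712)) = 1/(583712/34645633031) = 34645633031/583712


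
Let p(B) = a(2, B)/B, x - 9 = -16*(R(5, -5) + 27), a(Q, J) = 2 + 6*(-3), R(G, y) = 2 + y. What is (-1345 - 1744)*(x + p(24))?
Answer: 3481303/3 ≈ 1.1604e+6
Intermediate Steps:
a(Q, J) = -16 (a(Q, J) = 2 - 18 = -16)
x = -375 (x = 9 - 16*((2 - 5) + 27) = 9 - 16*(-3 + 27) = 9 - 16*24 = 9 - 384 = -375)
p(B) = -16/B
(-1345 - 1744)*(x + p(24)) = (-1345 - 1744)*(-375 - 16/24) = -3089*(-375 - 16*1/24) = -3089*(-375 - ⅔) = -3089*(-1127/3) = 3481303/3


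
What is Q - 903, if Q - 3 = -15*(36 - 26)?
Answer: -1050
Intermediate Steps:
Q = -147 (Q = 3 - 15*(36 - 26) = 3 - 15*10 = 3 - 150 = -147)
Q - 903 = -147 - 903 = -1050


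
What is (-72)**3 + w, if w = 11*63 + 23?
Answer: -372532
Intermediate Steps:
w = 716 (w = 693 + 23 = 716)
(-72)**3 + w = (-72)**3 + 716 = -373248 + 716 = -372532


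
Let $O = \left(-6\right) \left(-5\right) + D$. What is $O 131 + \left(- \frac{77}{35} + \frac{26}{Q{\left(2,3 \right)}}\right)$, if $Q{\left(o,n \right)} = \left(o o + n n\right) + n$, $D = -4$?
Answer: $\frac{136217}{40} \approx 3405.4$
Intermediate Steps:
$Q{\left(o,n \right)} = n + n^{2} + o^{2}$ ($Q{\left(o,n \right)} = \left(o^{2} + n^{2}\right) + n = \left(n^{2} + o^{2}\right) + n = n + n^{2} + o^{2}$)
$O = 26$ ($O = \left(-6\right) \left(-5\right) - 4 = 30 - 4 = 26$)
$O 131 + \left(- \frac{77}{35} + \frac{26}{Q{\left(2,3 \right)}}\right) = 26 \cdot 131 + \left(- \frac{77}{35} + \frac{26}{3 + 3^{2} + 2^{2}}\right) = 3406 + \left(\left(-77\right) \frac{1}{35} + \frac{26}{3 + 9 + 4}\right) = 3406 - \left(\frac{11}{5} - \frac{26}{16}\right) = 3406 + \left(- \frac{11}{5} + 26 \cdot \frac{1}{16}\right) = 3406 + \left(- \frac{11}{5} + \frac{13}{8}\right) = 3406 - \frac{23}{40} = \frac{136217}{40}$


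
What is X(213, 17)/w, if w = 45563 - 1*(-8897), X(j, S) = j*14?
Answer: 213/3890 ≈ 0.054756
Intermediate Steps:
X(j, S) = 14*j
w = 54460 (w = 45563 + 8897 = 54460)
X(213, 17)/w = (14*213)/54460 = 2982*(1/54460) = 213/3890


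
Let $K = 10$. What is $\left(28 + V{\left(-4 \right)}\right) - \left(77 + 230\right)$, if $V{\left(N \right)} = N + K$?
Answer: $-273$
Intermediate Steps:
$V{\left(N \right)} = 10 + N$ ($V{\left(N \right)} = N + 10 = 10 + N$)
$\left(28 + V{\left(-4 \right)}\right) - \left(77 + 230\right) = \left(28 + \left(10 - 4\right)\right) - \left(77 + 230\right) = \left(28 + 6\right) - 307 = 34 - 307 = -273$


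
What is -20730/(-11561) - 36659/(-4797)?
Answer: 523256509/55458117 ≈ 9.4352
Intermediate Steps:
-20730/(-11561) - 36659/(-4797) = -20730*(-1/11561) - 36659*(-1/4797) = 20730/11561 + 36659/4797 = 523256509/55458117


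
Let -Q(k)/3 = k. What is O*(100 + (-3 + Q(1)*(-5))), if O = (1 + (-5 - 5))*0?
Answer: 0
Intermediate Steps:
Q(k) = -3*k
O = 0 (O = (1 - 10)*0 = -9*0 = 0)
O*(100 + (-3 + Q(1)*(-5))) = 0*(100 + (-3 - 3*1*(-5))) = 0*(100 + (-3 - 3*(-5))) = 0*(100 + (-3 + 15)) = 0*(100 + 12) = 0*112 = 0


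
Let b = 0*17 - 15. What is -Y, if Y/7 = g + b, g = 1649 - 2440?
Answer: 5642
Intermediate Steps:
b = -15 (b = 0 - 15 = -15)
g = -791
Y = -5642 (Y = 7*(-791 - 15) = 7*(-806) = -5642)
-Y = -1*(-5642) = 5642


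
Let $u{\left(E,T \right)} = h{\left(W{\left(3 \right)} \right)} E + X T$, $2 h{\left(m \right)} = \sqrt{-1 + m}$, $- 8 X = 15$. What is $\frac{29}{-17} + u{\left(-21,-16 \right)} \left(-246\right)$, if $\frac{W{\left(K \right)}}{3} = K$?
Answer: $- \frac{125489}{17} + 5166 \sqrt{2} \approx -75.879$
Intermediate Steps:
$X = - \frac{15}{8}$ ($X = \left(- \frac{1}{8}\right) 15 = - \frac{15}{8} \approx -1.875$)
$W{\left(K \right)} = 3 K$
$h{\left(m \right)} = \frac{\sqrt{-1 + m}}{2}$
$u{\left(E,T \right)} = - \frac{15 T}{8} + E \sqrt{2}$ ($u{\left(E,T \right)} = \frac{\sqrt{-1 + 3 \cdot 3}}{2} E - \frac{15 T}{8} = \frac{\sqrt{-1 + 9}}{2} E - \frac{15 T}{8} = \frac{\sqrt{8}}{2} E - \frac{15 T}{8} = \frac{2 \sqrt{2}}{2} E - \frac{15 T}{8} = \sqrt{2} E - \frac{15 T}{8} = E \sqrt{2} - \frac{15 T}{8} = - \frac{15 T}{8} + E \sqrt{2}$)
$\frac{29}{-17} + u{\left(-21,-16 \right)} \left(-246\right) = \frac{29}{-17} + \left(\left(- \frac{15}{8}\right) \left(-16\right) - 21 \sqrt{2}\right) \left(-246\right) = 29 \left(- \frac{1}{17}\right) + \left(30 - 21 \sqrt{2}\right) \left(-246\right) = - \frac{29}{17} - \left(7380 - 5166 \sqrt{2}\right) = - \frac{125489}{17} + 5166 \sqrt{2}$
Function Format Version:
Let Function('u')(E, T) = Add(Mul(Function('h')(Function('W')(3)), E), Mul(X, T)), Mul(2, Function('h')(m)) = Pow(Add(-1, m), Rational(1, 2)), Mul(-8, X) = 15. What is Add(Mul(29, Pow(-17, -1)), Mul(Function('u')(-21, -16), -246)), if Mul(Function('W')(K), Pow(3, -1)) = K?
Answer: Add(Rational(-125489, 17), Mul(5166, Pow(2, Rational(1, 2)))) ≈ -75.879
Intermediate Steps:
X = Rational(-15, 8) (X = Mul(Rational(-1, 8), 15) = Rational(-15, 8) ≈ -1.8750)
Function('W')(K) = Mul(3, K)
Function('h')(m) = Mul(Rational(1, 2), Pow(Add(-1, m), Rational(1, 2)))
Function('u')(E, T) = Add(Mul(Rational(-15, 8), T), Mul(E, Pow(2, Rational(1, 2)))) (Function('u')(E, T) = Add(Mul(Mul(Rational(1, 2), Pow(Add(-1, Mul(3, 3)), Rational(1, 2))), E), Mul(Rational(-15, 8), T)) = Add(Mul(Mul(Rational(1, 2), Pow(Add(-1, 9), Rational(1, 2))), E), Mul(Rational(-15, 8), T)) = Add(Mul(Mul(Rational(1, 2), Pow(8, Rational(1, 2))), E), Mul(Rational(-15, 8), T)) = Add(Mul(Mul(Rational(1, 2), Mul(2, Pow(2, Rational(1, 2)))), E), Mul(Rational(-15, 8), T)) = Add(Mul(Pow(2, Rational(1, 2)), E), Mul(Rational(-15, 8), T)) = Add(Mul(E, Pow(2, Rational(1, 2))), Mul(Rational(-15, 8), T)) = Add(Mul(Rational(-15, 8), T), Mul(E, Pow(2, Rational(1, 2)))))
Add(Mul(29, Pow(-17, -1)), Mul(Function('u')(-21, -16), -246)) = Add(Mul(29, Pow(-17, -1)), Mul(Add(Mul(Rational(-15, 8), -16), Mul(-21, Pow(2, Rational(1, 2)))), -246)) = Add(Mul(29, Rational(-1, 17)), Mul(Add(30, Mul(-21, Pow(2, Rational(1, 2)))), -246)) = Add(Rational(-29, 17), Add(-7380, Mul(5166, Pow(2, Rational(1, 2))))) = Add(Rational(-125489, 17), Mul(5166, Pow(2, Rational(1, 2))))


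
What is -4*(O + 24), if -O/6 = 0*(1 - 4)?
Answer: -96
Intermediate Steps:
O = 0 (O = -0*(1 - 4) = -0*(-3) = -6*0 = 0)
-4*(O + 24) = -4*(0 + 24) = -4*24 = -96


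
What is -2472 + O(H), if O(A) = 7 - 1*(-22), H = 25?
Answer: -2443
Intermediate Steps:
O(A) = 29 (O(A) = 7 + 22 = 29)
-2472 + O(H) = -2472 + 29 = -2443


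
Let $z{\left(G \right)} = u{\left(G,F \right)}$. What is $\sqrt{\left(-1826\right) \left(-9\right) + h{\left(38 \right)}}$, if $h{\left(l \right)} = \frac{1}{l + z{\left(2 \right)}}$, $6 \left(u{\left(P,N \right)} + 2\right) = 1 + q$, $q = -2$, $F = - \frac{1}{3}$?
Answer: $\frac{2 \sqrt{189915735}}{215} \approx 128.2$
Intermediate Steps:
$F = - \frac{1}{3}$ ($F = \left(-1\right) \frac{1}{3} = - \frac{1}{3} \approx -0.33333$)
$u{\left(P,N \right)} = - \frac{13}{6}$ ($u{\left(P,N \right)} = -2 + \frac{1 - 2}{6} = -2 + \frac{1}{6} \left(-1\right) = -2 - \frac{1}{6} = - \frac{13}{6}$)
$z{\left(G \right)} = - \frac{13}{6}$
$h{\left(l \right)} = \frac{1}{- \frac{13}{6} + l}$ ($h{\left(l \right)} = \frac{1}{l - \frac{13}{6}} = \frac{1}{- \frac{13}{6} + l}$)
$\sqrt{\left(-1826\right) \left(-9\right) + h{\left(38 \right)}} = \sqrt{\left(-1826\right) \left(-9\right) + \frac{6}{-13 + 6 \cdot 38}} = \sqrt{16434 + \frac{6}{-13 + 228}} = \sqrt{16434 + \frac{6}{215}} = \sqrt{\frac{3533316}{215}} = \frac{2 \sqrt{189915735}}{215}$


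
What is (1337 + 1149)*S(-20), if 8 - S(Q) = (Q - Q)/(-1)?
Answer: 19888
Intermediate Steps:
S(Q) = 8 (S(Q) = 8 - (Q - Q)/(-1) = 8 - 0*(-1) = 8 - 1*0 = 8 + 0 = 8)
(1337 + 1149)*S(-20) = (1337 + 1149)*8 = 2486*8 = 19888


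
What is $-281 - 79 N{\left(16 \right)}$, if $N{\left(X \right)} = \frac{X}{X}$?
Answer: $-360$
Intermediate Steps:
$N{\left(X \right)} = 1$
$-281 - 79 N{\left(16 \right)} = -281 - 79 = -360$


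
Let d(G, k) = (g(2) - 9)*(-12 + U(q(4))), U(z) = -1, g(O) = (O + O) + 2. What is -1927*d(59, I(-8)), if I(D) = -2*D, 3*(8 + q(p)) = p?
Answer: -75153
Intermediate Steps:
g(O) = 2 + 2*O (g(O) = 2*O + 2 = 2 + 2*O)
q(p) = -8 + p/3
d(G, k) = 39 (d(G, k) = ((2 + 2*2) - 9)*(-12 - 1) = ((2 + 4) - 9)*(-13) = (6 - 9)*(-13) = -3*(-13) = 39)
-1927*d(59, I(-8)) = -1927*39 = -75153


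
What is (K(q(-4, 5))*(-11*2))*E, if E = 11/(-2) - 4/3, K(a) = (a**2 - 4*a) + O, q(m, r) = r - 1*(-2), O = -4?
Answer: 7667/3 ≈ 2555.7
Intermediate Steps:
q(m, r) = 2 + r (q(m, r) = r + 2 = 2 + r)
K(a) = -4 + a**2 - 4*a (K(a) = (a**2 - 4*a) - 4 = -4 + a**2 - 4*a)
E = -41/6 (E = 11*(-1/2) - 4*1/3 = -11/2 - 4/3 = -41/6 ≈ -6.8333)
(K(q(-4, 5))*(-11*2))*E = ((-4 + (2 + 5)**2 - 4*(2 + 5))*(-11*2))*(-41/6) = ((-4 + 7**2 - 4*7)*(-22))*(-41/6) = ((-4 + 49 - 28)*(-22))*(-41/6) = (17*(-22))*(-41/6) = -374*(-41/6) = 7667/3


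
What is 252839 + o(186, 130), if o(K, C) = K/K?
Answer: 252840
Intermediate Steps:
o(K, C) = 1
252839 + o(186, 130) = 252839 + 1 = 252840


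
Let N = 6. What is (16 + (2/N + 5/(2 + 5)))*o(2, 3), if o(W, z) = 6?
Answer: 716/7 ≈ 102.29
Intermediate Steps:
(16 + (2/N + 5/(2 + 5)))*o(2, 3) = (16 + (2/6 + 5/(2 + 5)))*6 = (16 + (2*(⅙) + 5/7))*6 = (16 + (⅓ + 5*(⅐)))*6 = (16 + (⅓ + 5/7))*6 = (16 + 22/21)*6 = (358/21)*6 = 716/7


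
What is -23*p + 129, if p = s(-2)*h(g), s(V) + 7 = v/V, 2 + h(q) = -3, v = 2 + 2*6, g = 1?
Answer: -1481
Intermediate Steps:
v = 14 (v = 2 + 12 = 14)
h(q) = -5 (h(q) = -2 - 3 = -5)
s(V) = -7 + 14/V
p = 70 (p = (-7 + 14/(-2))*(-5) = (-7 + 14*(-½))*(-5) = (-7 - 7)*(-5) = -14*(-5) = 70)
-23*p + 129 = -23*70 + 129 = -1610 + 129 = -1481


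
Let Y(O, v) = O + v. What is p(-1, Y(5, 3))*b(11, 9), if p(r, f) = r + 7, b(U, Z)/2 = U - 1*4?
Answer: 84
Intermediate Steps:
b(U, Z) = -8 + 2*U (b(U, Z) = 2*(U - 1*4) = 2*(U - 4) = 2*(-4 + U) = -8 + 2*U)
p(r, f) = 7 + r
p(-1, Y(5, 3))*b(11, 9) = (7 - 1)*(-8 + 2*11) = 6*(-8 + 22) = 6*14 = 84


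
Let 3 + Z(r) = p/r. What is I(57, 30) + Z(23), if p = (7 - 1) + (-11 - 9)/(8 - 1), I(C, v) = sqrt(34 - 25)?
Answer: 22/161 ≈ 0.13665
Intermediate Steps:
I(C, v) = 3 (I(C, v) = sqrt(9) = 3)
p = 22/7 (p = 6 - 20/7 = 22/7 ≈ 3.1429)
Z(r) = -3 + 22/(7*r)
I(57, 30) + Z(23) = 3 + (-3 + (22/7)/23) = 3 + (-3 + (22/7)*(1/23)) = 3 + (-3 + 22/161) = 3 - 461/161 = 22/161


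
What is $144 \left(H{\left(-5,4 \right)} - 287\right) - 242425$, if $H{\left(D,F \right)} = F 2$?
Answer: $-282601$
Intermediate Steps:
$H{\left(D,F \right)} = 2 F$
$144 \left(H{\left(-5,4 \right)} - 287\right) - 242425 = 144 \left(2 \cdot 4 - 287\right) - 242425 = 144 \left(8 - 287\right) - 242425 = 144 \left(-279\right) - 242425 = -40176 - 242425 = -282601$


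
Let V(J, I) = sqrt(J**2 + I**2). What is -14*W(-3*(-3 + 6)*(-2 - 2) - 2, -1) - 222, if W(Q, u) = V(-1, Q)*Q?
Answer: -222 - 476*sqrt(1157) ≈ -16413.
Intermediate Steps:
V(J, I) = sqrt(I**2 + J**2)
W(Q, u) = Q*sqrt(1 + Q**2) (W(Q, u) = sqrt(Q**2 + (-1)**2)*Q = sqrt(Q**2 + 1)*Q = sqrt(1 + Q**2)*Q = Q*sqrt(1 + Q**2))
-14*W(-3*(-3 + 6)*(-2 - 2) - 2, -1) - 222 = -14*(-3*(-3 + 6)*(-2 - 2) - 2)*sqrt(1 + (-3*(-3 + 6)*(-2 - 2) - 2)**2) - 222 = -14*(-9*(-4) - 2)*sqrt(1 + (-9*(-4) - 2)**2) - 222 = -14*(-3*(-12) - 2)*sqrt(1 + (-3*(-12) - 2)**2) - 222 = -14*(36 - 2)*sqrt(1 + (36 - 2)**2) - 222 = -476*sqrt(1 + 34**2) - 222 = -476*sqrt(1 + 1156) - 222 = -476*sqrt(1157) - 222 = -222 - 476*sqrt(1157)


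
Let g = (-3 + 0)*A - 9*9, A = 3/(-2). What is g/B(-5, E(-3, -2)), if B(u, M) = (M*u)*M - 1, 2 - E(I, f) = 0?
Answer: 51/14 ≈ 3.6429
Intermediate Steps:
A = -3/2 (A = 3*(-1/2) = -3/2 ≈ -1.5000)
E(I, f) = 2 (E(I, f) = 2 - 1*0 = 2 + 0 = 2)
B(u, M) = -1 + u*M**2 (B(u, M) = u*M**2 - 1 = -1 + u*M**2)
g = -153/2 (g = (-3 + 0)*(-3/2) - 9*9 = -3*(-3/2) - 81 = 9/2 - 81 = -153/2 ≈ -76.500)
g/B(-5, E(-3, -2)) = -153/(2*(-1 - 5*2**2)) = -153/(2*(-1 - 5*4)) = -153/(2*(-1 - 20)) = -153/2/(-21) = -153/2*(-1/21) = 51/14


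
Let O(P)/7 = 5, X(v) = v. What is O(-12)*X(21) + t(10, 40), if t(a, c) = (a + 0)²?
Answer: 835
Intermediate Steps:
t(a, c) = a²
O(P) = 35 (O(P) = 7*5 = 35)
O(-12)*X(21) + t(10, 40) = 35*21 + 10² = 735 + 100 = 835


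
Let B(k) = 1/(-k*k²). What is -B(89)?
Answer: 1/704969 ≈ 1.4185e-6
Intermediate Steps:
B(k) = -1/k³ (B(k) = 1/(-k³) = -1/k³)
-B(89) = -(-1)/89³ = -(-1)/704969 = -1*(-1/704969) = 1/704969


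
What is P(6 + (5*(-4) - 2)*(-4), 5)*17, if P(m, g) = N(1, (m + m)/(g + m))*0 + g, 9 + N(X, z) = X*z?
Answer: 85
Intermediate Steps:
N(X, z) = -9 + X*z
P(m, g) = g (P(m, g) = (-9 + 1*((m + m)/(g + m)))*0 + g = (-9 + 1*((2*m)/(g + m)))*0 + g = (-9 + 1*(2*m/(g + m)))*0 + g = (-9 + 2*m/(g + m))*0 + g = 0 + g = g)
P(6 + (5*(-4) - 2)*(-4), 5)*17 = 5*17 = 85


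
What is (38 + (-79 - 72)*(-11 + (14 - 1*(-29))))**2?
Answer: 22982436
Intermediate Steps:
(38 + (-79 - 72)*(-11 + (14 - 1*(-29))))**2 = (38 - 151*(-11 + (14 + 29)))**2 = (38 - 151*(-11 + 43))**2 = (38 - 151*32)**2 = (38 - 4832)**2 = (-4794)**2 = 22982436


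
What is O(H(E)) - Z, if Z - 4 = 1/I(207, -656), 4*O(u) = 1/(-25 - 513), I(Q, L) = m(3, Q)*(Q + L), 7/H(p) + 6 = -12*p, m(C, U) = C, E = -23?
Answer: -11594171/2898744 ≈ -3.9997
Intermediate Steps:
H(p) = 7/(-6 - 12*p)
I(Q, L) = 3*L + 3*Q (I(Q, L) = 3*(Q + L) = 3*(L + Q) = 3*L + 3*Q)
O(u) = -1/2152 (O(u) = 1/(4*(-25 - 513)) = (1/4)/(-538) = (1/4)*(-1/538) = -1/2152)
Z = 5387/1347 (Z = 4 + 1/(3*(-656) + 3*207) = 4 + 1/(-1968 + 621) = 4 + 1/(-1347) = 4 - 1/1347 = 5387/1347 ≈ 3.9993)
O(H(E)) - Z = -1/2152 - 1*5387/1347 = -1/2152 - 5387/1347 = -11594171/2898744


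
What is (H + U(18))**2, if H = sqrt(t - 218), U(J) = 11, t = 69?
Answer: (11 + I*sqrt(149))**2 ≈ -28.0 + 268.54*I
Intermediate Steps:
H = I*sqrt(149) (H = sqrt(69 - 218) = sqrt(-149) = I*sqrt(149) ≈ 12.207*I)
(H + U(18))**2 = (I*sqrt(149) + 11)**2 = (11 + I*sqrt(149))**2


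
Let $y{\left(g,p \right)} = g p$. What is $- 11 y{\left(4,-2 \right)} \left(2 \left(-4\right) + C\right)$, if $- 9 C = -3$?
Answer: $- \frac{2024}{3} \approx -674.67$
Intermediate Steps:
$C = \frac{1}{3}$ ($C = \left(- \frac{1}{9}\right) \left(-3\right) = \frac{1}{3} \approx 0.33333$)
$- 11 y{\left(4,-2 \right)} \left(2 \left(-4\right) + C\right) = - 11 \cdot 4 \left(-2\right) \left(2 \left(-4\right) + \frac{1}{3}\right) = \left(-11\right) \left(-8\right) \left(-8 + \frac{1}{3}\right) = 88 \left(- \frac{23}{3}\right) = - \frac{2024}{3}$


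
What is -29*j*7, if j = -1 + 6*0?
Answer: 203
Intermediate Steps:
j = -1 (j = -1 + 0 = -1)
-29*j*7 = -29*(-1)*7 = 29*7 = 203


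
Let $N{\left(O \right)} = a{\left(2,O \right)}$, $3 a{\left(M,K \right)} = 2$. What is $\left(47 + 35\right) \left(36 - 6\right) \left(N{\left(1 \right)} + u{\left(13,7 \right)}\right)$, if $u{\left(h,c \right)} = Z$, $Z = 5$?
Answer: $13940$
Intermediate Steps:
$a{\left(M,K \right)} = \frac{2}{3}$ ($a{\left(M,K \right)} = \frac{1}{3} \cdot 2 = \frac{2}{3}$)
$u{\left(h,c \right)} = 5$
$N{\left(O \right)} = \frac{2}{3}$
$\left(47 + 35\right) \left(36 - 6\right) \left(N{\left(1 \right)} + u{\left(13,7 \right)}\right) = \left(47 + 35\right) \left(36 - 6\right) \left(\frac{2}{3} + 5\right) = 82 \cdot 30 \cdot \frac{17}{3} = 2460 \cdot \frac{17}{3} = 13940$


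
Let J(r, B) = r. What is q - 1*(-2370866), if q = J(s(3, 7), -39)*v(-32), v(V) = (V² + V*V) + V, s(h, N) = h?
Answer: 2376914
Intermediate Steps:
v(V) = V + 2*V² (v(V) = (V² + V²) + V = 2*V² + V = V + 2*V²)
q = 6048 (q = 3*(-32*(1 + 2*(-32))) = 3*(-32*(1 - 64)) = 3*(-32*(-63)) = 3*2016 = 6048)
q - 1*(-2370866) = 6048 - 1*(-2370866) = 6048 + 2370866 = 2376914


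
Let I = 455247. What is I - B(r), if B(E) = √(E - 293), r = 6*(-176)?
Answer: 455247 - I*√1349 ≈ 4.5525e+5 - 36.729*I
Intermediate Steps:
r = -1056
B(E) = √(-293 + E)
I - B(r) = 455247 - √(-293 - 1056) = 455247 - √(-1349) = 455247 - I*√1349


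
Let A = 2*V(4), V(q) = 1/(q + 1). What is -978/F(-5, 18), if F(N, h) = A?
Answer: -2445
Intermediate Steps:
V(q) = 1/(1 + q)
A = ⅖ (A = 2/(1 + 4) = 2/5 = 2*(⅕) = ⅖ ≈ 0.40000)
F(N, h) = ⅖
-978/F(-5, 18) = -978/⅖ = -978*5/2 = -2445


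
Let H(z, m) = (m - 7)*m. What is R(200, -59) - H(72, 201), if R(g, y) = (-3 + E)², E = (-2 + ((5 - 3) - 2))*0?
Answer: -38985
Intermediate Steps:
E = 0 (E = (-2 + (2 - 2))*0 = (-2 + 0)*0 = -2*0 = 0)
H(z, m) = m*(-7 + m) (H(z, m) = (-7 + m)*m = m*(-7 + m))
R(g, y) = 9 (R(g, y) = (-3 + 0)² = (-3)² = 9)
R(200, -59) - H(72, 201) = 9 - 201*(-7 + 201) = 9 - 201*194 = 9 - 1*38994 = 9 - 38994 = -38985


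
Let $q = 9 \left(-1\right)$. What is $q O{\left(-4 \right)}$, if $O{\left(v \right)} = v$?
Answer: $36$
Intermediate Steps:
$q = -9$
$q O{\left(-4 \right)} = \left(-9\right) \left(-4\right) = 36$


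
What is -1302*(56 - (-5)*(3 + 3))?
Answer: -111972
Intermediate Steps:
-1302*(56 - (-5)*(3 + 3)) = -1302*(56 - (-5)*6) = -1302*(56 - 1*(-30)) = -1302*(56 + 30) = -1302*86 = -111972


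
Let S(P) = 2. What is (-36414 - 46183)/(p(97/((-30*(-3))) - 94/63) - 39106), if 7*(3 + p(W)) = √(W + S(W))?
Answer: 299456249470/141790070587 + 578179*√7770/5246232611719 ≈ 2.1120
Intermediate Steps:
p(W) = -3 + √(2 + W)/7 (p(W) = -3 + √(W + 2)/7 = -3 + √(2 + W)/7)
(-36414 - 46183)/(p(97/((-30*(-3))) - 94/63) - 39106) = (-36414 - 46183)/((-3 + √(2 + (97/((-30*(-3))) - 94/63))/7) - 39106) = -82597/((-3 + √(2 + (97/90 - 94*1/63))/7) - 39106) = -82597/((-3 + √(2 + (97*(1/90) - 94/63))/7) - 39106) = -82597/((-3 + √(2 + (97/90 - 94/63))/7) - 39106) = -82597/((-3 + √(2 - 29/70)/7) - 39106) = -82597/((-3 + √(111/70)/7) - 39106) = -82597/((-3 + (√7770/70)/7) - 39106) = -82597/((-3 + √7770/490) - 39106) = -82597/(-39109 + √7770/490)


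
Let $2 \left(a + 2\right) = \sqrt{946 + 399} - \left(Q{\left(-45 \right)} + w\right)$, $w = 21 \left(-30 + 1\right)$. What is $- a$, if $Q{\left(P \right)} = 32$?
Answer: $- \frac{573}{2} - \frac{\sqrt{1345}}{2} \approx -304.84$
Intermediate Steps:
$w = -609$ ($w = 21 \left(-29\right) = -609$)
$a = \frac{573}{2} + \frac{\sqrt{1345}}{2}$ ($a = -2 + \frac{\sqrt{946 + 399} - \left(32 - 609\right)}{2} = -2 + \frac{\sqrt{1345} - -577}{2} = -2 + \frac{\sqrt{1345} + 577}{2} = -2 + \frac{577 + \sqrt{1345}}{2} = -2 + \left(\frac{577}{2} + \frac{\sqrt{1345}}{2}\right) = \frac{573}{2} + \frac{\sqrt{1345}}{2} \approx 304.84$)
$- a = - (\frac{573}{2} + \frac{\sqrt{1345}}{2}) = - \frac{573}{2} - \frac{\sqrt{1345}}{2}$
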